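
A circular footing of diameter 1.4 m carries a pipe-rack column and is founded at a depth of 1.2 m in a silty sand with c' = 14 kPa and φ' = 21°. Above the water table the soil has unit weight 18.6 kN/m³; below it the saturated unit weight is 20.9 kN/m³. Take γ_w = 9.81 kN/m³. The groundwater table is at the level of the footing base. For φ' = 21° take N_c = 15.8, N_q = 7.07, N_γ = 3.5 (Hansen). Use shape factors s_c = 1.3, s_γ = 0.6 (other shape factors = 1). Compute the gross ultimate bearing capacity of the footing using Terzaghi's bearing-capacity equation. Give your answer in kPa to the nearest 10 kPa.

Overburden at base level: q = 18.6 × 1.2 = 22.32 kPa.
Below the base the soil is submerged, so the ½γBN_γ term uses γ' = 20.9 − 9.81 = 11.09 kN/m³.
Cohesion term c·N_c·s_c = 14 × 15.8 × 1.3 = 287.56 kPa; surcharge term q·N_q = 22.32 × 7.07 = 157.8 kPa; self-weight term 0.5·γ·B·N_γ·s_γ = 0.5 × 11.09 × 1.4 × 3.5 × 0.6 = 16.302 kPa.
q_ult = 287.56 + 157.8 + 16.302 = 461.66 kPa.

q_ult ≈ 460 kPa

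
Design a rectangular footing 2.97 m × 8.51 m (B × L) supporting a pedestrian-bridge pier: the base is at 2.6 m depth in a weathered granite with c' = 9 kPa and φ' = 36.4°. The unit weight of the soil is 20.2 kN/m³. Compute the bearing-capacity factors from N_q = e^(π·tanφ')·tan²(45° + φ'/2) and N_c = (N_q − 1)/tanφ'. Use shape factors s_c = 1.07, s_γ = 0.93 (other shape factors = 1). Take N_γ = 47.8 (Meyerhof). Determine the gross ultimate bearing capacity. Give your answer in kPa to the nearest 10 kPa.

tan36.4° = 0.7373, so N_q = e^(π×0.7373)·tan²(63.2°) = 10.137 × 3.919 = 39.73.
N_c = (39.73 − 1)/tan36.4° = 52.53.
Overburden at base level: q = 20.2 × 2.6 = 52.52 kPa.
Cohesion term c·N_c·s_c = 9 × 52.528 × 1.07 = 505.85 kPa; surcharge term q·N_q = 52.52 × 39.727 = 2086.5 kPa; self-weight term 0.5·γ·B·N_γ·s_γ = 0.5 × 20.2 × 2.97 × 47.8 × 0.93 = 1333.5 kPa.
q_ult = 505.85 + 2086.5 + 1333.5 = 3925.8 kPa.

q_ult ≈ 3930 kPa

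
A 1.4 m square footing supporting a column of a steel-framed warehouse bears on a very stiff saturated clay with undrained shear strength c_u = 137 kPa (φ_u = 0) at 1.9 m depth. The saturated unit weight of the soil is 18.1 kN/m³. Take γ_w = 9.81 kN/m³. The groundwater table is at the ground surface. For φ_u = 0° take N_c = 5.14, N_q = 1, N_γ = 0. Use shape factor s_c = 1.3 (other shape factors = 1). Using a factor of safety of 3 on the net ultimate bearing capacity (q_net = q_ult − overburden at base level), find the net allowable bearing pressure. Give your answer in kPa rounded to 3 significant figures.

Water table at ground surface, so effective unit weight γ' = 18.1 − 9.81 = 8.29 kN/m³ is used throughout; overburden q = 8.29 × 1.9 = 15.751 kPa.
Cohesion term c·N_c·s_c = 137 × 5.14 × 1.3 = 915.43 kPa; surcharge term q·N_q = 15.751 × 1 = 15.751 kPa.
q_ult = 915.43 + 15.751 = 931.18 kPa.
q_net = 931.18 − 15.751 = 915.43 kPa.
q_all(net) = 915.43 / 3 = 305.14 kPa.

q_all(net) ≈ 305 kPa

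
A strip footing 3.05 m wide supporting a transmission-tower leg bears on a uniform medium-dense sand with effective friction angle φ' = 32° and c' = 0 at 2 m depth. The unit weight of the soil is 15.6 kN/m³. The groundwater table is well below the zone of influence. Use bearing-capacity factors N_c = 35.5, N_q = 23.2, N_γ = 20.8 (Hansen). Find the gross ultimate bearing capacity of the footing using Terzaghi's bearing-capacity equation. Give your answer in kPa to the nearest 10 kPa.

q_ult ≈ 1220 kPa

Effective surcharge at the founding depth q = γ·D_f = 15.6 × 2 = 31.2 kPa.
q_ult = q·N_q + 0.5·γ·B·N_γ
     = 31.2 × 23.2 + 0.5 × 15.6 × 3.05 × 20.8
     = 723.84 + 494.83 = 1218.7 kPa.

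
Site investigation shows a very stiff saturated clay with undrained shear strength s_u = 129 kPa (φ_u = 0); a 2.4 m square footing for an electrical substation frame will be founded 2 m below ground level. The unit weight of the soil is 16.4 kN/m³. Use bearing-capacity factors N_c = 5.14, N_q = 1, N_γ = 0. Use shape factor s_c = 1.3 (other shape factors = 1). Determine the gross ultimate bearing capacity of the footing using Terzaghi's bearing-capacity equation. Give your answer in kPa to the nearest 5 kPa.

q_ult ≈ 895 kPa

q = γ·D_f = 16.4 × 2 = 32.8 kPa.
c·N_c·s_c = 129 × 5.14 × 1.3 = 861.98 kPa
q·N_q = 32.8 × 1 = 32.8 kPa
q_ult = 861.98 + 32.8 = 894.78 kPa.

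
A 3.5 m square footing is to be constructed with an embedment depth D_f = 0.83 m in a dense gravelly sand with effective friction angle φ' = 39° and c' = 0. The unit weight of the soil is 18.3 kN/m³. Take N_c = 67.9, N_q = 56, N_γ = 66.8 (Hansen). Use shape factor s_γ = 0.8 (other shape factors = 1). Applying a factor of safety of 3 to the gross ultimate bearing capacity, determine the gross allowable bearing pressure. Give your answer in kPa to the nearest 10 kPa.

q = γ·D_f = 18.3 × 0.83 = 15.189 kPa.
q·N_q = 15.189 × 56 = 850.58 kPa
0.5·γ·B·N_γ·s_γ = 0.5 × 18.3 × 3.5 × 66.8 × 0.8 = 1711.4 kPa
q_ult = 850.58 + 1711.4 = 2562 kPa.
q_all = q_ult / FS = 2562 / 3 = 854 kPa.

q_all ≈ 850 kPa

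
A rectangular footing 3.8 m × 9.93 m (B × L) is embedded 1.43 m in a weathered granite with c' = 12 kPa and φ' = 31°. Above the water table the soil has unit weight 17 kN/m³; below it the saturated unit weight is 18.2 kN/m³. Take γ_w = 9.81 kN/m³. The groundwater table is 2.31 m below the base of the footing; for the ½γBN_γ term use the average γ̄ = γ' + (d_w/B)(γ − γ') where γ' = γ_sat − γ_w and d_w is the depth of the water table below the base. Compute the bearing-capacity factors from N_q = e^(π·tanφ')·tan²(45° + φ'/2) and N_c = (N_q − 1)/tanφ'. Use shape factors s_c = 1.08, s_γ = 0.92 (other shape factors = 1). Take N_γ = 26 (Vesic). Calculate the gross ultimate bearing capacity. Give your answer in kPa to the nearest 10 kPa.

q_ult ≈ 1540 kPa

tan31° = 0.6009, so N_q = e^(π×0.6009)·tan²(60.5°) = 6.604 × 3.124 = 20.63.
N_c = (20.63 − 1)/tan31° = 32.67.
Effective surcharge at the founding depth q = γ·D_f = 17 × 1.43 = 24.31 kPa.
With d_w = 2.31 m < B, γ̄ = 8.39 + (2.31/3.8) × (17 − 8.39) = 13.624 kN/m³.
q_ult = c·N_c·s_c + q·N_q + 0.5·γ·B·N_γ·s_γ
     = 12 × 32.671 × 1.08 + 24.31 × 20.631 + 0.5 × 13.624 × 3.8 × 26 × 0.92
     = 423.42 + 501.53 + 619.18 = 1544.1 kPa.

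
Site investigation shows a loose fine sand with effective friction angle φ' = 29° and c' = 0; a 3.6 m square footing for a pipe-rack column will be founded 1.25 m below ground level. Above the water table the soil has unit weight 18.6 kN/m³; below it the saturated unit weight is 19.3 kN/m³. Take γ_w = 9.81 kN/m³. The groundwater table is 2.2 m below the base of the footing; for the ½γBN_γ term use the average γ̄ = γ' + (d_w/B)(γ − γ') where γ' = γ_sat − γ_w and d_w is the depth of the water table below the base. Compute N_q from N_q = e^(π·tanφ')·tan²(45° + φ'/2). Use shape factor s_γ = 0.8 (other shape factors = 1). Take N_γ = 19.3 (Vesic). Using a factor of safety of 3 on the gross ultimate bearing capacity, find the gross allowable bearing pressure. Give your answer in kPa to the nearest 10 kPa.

N_q = e^(π·tan29°)·tan²(59.5°) = 16.44.
Overburden at base level: q = 18.6 × 1.25 = 23.25 kPa.
The water table is 2.2 m below the base (< B = 3.6 m), so the ½γBN_γ term uses γ̄ = γ' + (d_w/B)(γ − γ') = 9.49 + (2.2/3.6)(18.6 − 9.49) = 15.057 kN/m³.
Surcharge term q·N_q = 23.25 × 16.443 = 382.31 kPa; self-weight term 0.5·γ·B·N_γ·s_γ = 0.5 × 15.057 × 3.6 × 19.3 × 0.8 = 418.47 kPa.
q_ult = 382.31 + 418.47 = 800.78 kPa.
q_all = 800.78 / 3 = 266.93 kPa.

q_all ≈ 270 kPa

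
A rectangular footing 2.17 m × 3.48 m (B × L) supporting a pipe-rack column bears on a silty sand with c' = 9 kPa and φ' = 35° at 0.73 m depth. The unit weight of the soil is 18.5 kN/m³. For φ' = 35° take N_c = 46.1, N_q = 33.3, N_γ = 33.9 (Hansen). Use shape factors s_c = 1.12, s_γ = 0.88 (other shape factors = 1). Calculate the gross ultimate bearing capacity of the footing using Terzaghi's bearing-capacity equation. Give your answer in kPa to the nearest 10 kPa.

q_ult ≈ 1510 kPa

Overburden at base level: q = 18.5 × 0.73 = 13.505 kPa.
Cohesion term c·N_c·s_c = 9 × 46.1 × 1.12 = 464.69 kPa; surcharge term q·N_q = 13.505 × 33.3 = 449.72 kPa; self-weight term 0.5·γ·B·N_γ·s_γ = 0.5 × 18.5 × 2.17 × 33.9 × 0.88 = 598.8 kPa.
q_ult = 464.69 + 449.72 + 598.8 = 1513.2 kPa.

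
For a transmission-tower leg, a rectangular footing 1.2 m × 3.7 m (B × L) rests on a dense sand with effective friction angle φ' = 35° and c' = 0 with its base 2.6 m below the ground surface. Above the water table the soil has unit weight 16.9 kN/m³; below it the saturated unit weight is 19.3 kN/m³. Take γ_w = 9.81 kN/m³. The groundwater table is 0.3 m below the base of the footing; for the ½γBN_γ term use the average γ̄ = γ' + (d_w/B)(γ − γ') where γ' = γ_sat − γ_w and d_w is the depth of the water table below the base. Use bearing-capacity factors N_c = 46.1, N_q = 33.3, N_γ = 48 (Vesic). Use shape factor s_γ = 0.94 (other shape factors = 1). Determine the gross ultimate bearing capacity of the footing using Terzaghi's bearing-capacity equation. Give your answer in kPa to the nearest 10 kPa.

q = γ·D_f = 16.9 × 2.6 = 43.94 kPa.
γ' = 9.49 kN/m³; averaging over the depth B below the base, γ̄ = γ' + (d_w/B)(γ − γ') = 11.342 kN/m³.
q·N_q = 43.94 × 33.3 = 1463.2 kPa
0.5·γ·B·N_γ·s_γ = 0.5 × 11.342 × 1.2 × 48 × 0.94 = 307.06 kPa
q_ult = 1463.2 + 307.06 = 1770.3 kPa.

q_ult ≈ 1770 kPa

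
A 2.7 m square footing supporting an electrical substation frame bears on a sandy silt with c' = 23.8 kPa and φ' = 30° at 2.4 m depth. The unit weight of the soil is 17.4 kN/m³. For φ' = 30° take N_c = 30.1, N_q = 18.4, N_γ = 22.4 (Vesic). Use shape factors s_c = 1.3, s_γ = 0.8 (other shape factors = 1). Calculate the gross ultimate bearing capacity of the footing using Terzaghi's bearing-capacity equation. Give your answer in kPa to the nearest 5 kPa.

q = γ·D_f = 17.4 × 2.4 = 41.76 kPa.
c·N_c·s_c = 23.8 × 30.1 × 1.3 = 931.29 kPa
q·N_q = 41.76 × 18.4 = 768.38 kPa
0.5·γ·B·N_γ·s_γ = 0.5 × 17.4 × 2.7 × 22.4 × 0.8 = 420.94 kPa
q_ult = 931.29 + 768.38 + 420.94 = 2120.6 kPa.

q_ult ≈ 2120 kPa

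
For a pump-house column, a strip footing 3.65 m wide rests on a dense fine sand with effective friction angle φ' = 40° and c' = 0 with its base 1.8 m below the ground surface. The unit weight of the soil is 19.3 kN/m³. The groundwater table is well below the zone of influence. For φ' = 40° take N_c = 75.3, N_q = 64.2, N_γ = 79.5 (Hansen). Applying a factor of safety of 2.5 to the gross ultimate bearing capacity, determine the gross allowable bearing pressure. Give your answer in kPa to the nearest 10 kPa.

Overburden at base level: q = 19.3 × 1.8 = 34.74 kPa.
Surcharge term q·N_q = 34.74 × 64.2 = 2230.3 kPa; self-weight term 0.5·γ·B·N_γ = 0.5 × 19.3 × 3.65 × 79.5 = 2800.2 kPa.
q_ult = 2230.3 + 2800.2 = 5030.5 kPa.
q_all = q_ult / FS = 5030.5 / 2.5 = 2012.2 kPa.

q_all ≈ 2010 kPa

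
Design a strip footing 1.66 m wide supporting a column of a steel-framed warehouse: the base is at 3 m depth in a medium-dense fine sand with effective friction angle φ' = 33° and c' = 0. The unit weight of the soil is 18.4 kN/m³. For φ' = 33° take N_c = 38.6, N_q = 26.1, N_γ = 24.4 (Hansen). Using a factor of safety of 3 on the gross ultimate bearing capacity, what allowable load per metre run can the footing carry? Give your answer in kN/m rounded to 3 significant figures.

q = γ·D_f = 18.4 × 3 = 55.2 kPa.
q·N_q = 55.2 × 26.1 = 1440.7 kPa
0.5·γ·B·N_γ = 0.5 × 18.4 × 1.66 × 24.4 = 372.64 kPa
q_ult = 1440.7 + 372.64 = 1813.4 kPa.
Gross allowable pressure q_all = 1813.4 / 3 = 604.45 kPa.
Allowable wall load = q_all × B = 604.45 × 1.66 = 1003.4 kN per metre run.

≈ 1000 kN/m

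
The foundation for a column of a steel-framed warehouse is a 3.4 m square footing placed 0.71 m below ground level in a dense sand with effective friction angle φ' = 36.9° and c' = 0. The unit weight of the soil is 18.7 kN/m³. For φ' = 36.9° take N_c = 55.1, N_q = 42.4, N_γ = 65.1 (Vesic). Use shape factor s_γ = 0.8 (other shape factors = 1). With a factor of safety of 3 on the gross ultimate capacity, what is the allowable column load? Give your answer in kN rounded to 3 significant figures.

Effective surcharge at the founding depth q = γ·D_f = 18.7 × 0.71 = 13.277 kPa.
q_ult = q·N_q + 0.5·γ·B·N_γ·s_γ
     = 13.277 × 42.4 + 0.5 × 18.7 × 3.4 × 65.1 × 0.8
     = 562.94 + 1655.6 = 2218.6 kPa.
Gross allowable pressure q_all = 2218.6 / 3 = 739.52 kPa.
Footing area = 11.56 m², so allowable column load = 739.52 × 11.56 = 8548.9 kN.

P_all ≈ 8550 kN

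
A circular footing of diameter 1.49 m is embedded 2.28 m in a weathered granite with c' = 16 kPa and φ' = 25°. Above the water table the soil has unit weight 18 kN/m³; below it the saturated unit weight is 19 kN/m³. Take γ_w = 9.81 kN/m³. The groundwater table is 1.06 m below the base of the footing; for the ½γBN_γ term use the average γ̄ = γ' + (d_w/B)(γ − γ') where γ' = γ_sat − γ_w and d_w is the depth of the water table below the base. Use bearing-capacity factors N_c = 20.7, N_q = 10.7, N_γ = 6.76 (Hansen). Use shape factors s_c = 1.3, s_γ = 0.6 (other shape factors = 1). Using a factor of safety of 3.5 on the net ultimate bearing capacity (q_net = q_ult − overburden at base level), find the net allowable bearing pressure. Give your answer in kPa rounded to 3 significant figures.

q = γ·D_f = 18 × 2.28 = 41.04 kPa.
γ' = 9.19 kN/m³; averaging over the depth B below the base, γ̄ = γ' + (d_w/B)(γ − γ') = 15.458 kN/m³.
c·N_c·s_c = 16 × 20.7 × 1.3 = 430.56 kPa
q·N_q = 41.04 × 10.7 = 439.13 kPa
0.5·γ·B·N_γ·s_γ = 0.5 × 15.458 × 1.49 × 6.76 × 0.6 = 46.708 kPa
q_ult = 430.56 + 439.13 + 46.708 = 916.4 kPa.
q_net = 916.4 − 41.04 = 875.36 kPa.
q_all(net) = 875.36 / 3.5 = 250.1 kPa.

q_all(net) ≈ 250 kPa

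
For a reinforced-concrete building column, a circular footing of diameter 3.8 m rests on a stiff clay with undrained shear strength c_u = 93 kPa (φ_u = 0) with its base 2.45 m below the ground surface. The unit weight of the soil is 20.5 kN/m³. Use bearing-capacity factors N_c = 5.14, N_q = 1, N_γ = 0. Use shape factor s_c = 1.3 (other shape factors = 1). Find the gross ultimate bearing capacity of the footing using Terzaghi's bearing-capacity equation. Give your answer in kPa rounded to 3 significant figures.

q_ult ≈ 672 kPa

Overburden at base level: q = 20.5 × 2.45 = 50.225 kPa.
Cohesion term c·N_c·s_c = 93 × 5.14 × 1.3 = 621.43 kPa; surcharge term q·N_q = 50.225 × 1 = 50.225 kPa.
q_ult = 621.43 + 50.225 = 671.65 kPa.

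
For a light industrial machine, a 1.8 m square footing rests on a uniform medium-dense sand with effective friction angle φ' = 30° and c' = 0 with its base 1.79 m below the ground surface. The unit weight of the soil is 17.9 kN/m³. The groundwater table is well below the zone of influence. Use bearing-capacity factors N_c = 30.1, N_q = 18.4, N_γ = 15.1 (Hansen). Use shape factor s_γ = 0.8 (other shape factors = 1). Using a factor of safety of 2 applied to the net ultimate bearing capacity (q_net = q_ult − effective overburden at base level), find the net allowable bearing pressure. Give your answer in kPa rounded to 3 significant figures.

q_all(net) ≈ 376 kPa

Effective surcharge at the founding depth q = γ·D_f = 17.9 × 1.79 = 32.041 kPa.
q_ult = q·N_q + 0.5·γ·B·N_γ·s_γ
     = 32.041 × 18.4 + 0.5 × 17.9 × 1.8 × 15.1 × 0.8
     = 589.55 + 194.61 = 784.16 kPa.
Net ultimate: q_net = 784.16 − 32.041 = 752.12 kPa.
q_all(net) = 752.12 / 2 = 376.06 kPa.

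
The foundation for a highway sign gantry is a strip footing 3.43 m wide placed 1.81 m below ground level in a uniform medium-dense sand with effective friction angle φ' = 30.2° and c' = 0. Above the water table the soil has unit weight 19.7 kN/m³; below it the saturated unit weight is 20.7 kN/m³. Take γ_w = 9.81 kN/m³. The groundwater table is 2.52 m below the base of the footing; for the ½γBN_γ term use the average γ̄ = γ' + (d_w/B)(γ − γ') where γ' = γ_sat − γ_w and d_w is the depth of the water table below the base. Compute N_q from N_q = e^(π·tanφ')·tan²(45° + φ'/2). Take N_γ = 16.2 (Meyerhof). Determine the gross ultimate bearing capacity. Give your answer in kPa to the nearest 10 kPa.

tan30.2° = 0.582, so N_q = e^(π×0.582)·tan²(60.1°) = 6.224 × 3.024 = 18.82.
q = γ·D_f = 19.7 × 1.81 = 35.657 kPa.
γ' = 10.89 kN/m³; averaging over the depth B below the base, γ̄ = γ' + (d_w/B)(γ − γ') = 17.363 kN/m³.
q·N_q = 35.657 × 18.824 = 671.21 kPa
0.5·γ·B·N_γ = 0.5 × 17.363 × 3.43 × 16.2 = 482.39 kPa
q_ult = 671.21 + 482.39 = 1153.6 kPa.

q_ult ≈ 1150 kPa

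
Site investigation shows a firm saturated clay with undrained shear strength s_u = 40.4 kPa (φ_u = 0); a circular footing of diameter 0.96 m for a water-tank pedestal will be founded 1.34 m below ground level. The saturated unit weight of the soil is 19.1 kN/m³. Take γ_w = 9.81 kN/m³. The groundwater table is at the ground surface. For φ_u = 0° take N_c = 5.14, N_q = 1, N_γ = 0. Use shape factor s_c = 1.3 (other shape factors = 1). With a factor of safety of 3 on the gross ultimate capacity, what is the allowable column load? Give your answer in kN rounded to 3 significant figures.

P_all ≈ 68.1 kN

γ' = 19.1 − 9.81 = 9.29 kN/m³ (submerged throughout). q = 9.29 × 1.34 = 12.449 kPa.
c·N_c·s_c = 40.4 × 5.14 × 1.3 = 269.95 kPa
q·N_q = 12.449 × 1 = 12.449 kPa
q_ult = 269.95 + 12.449 = 282.4 kPa.
Gross allowable pressure q_all = 282.4 / 3 = 94.134 kPa.
Footing area = 0.7238 m², so allowable column load = 94.134 × 0.7238 = 68.134 kN.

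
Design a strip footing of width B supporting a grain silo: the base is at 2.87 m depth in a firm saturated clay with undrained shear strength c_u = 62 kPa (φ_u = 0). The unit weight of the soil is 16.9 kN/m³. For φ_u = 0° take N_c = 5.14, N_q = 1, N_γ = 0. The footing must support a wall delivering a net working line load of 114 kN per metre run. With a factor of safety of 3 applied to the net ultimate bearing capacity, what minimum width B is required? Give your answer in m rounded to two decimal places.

Overburden at base level: q = 16.9 × 2.87 = 48.503 kPa.
Cohesion term c·N_c = 62 × 5.14 = 318.68 kPa; surcharge term q·N_q = 48.503 × 1 = 48.503 kPa.
q_ult = 318.68 + 48.503 = 367.18 kPa.
For φ = 0 the ½γBN_γ term vanishes, so q_ult is independent of B. q_net = 367.18 − 48.503 = 318.68 kPa; q_all(net) = 318.68/3 = 106.23 kPa.
Required width B = w / q_all(net) = 114 / 106.23 = 1.073 m.

B = 1.07 m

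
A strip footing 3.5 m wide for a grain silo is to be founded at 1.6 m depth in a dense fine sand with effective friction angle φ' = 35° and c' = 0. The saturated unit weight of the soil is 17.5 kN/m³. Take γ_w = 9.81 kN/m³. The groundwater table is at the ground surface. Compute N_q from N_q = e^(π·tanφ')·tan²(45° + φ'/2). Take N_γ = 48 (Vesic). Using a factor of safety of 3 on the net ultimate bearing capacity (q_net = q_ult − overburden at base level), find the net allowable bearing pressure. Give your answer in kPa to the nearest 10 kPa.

q_all(net) ≈ 350 kPa

N_q = e^(π·tan35°)·tan²(62.5°) = 33.3.
Water table at ground surface, so effective unit weight γ' = 17.5 − 9.81 = 7.69 kN/m³ is used throughout; overburden q = 7.69 × 1.6 = 12.304 kPa; the same γ' applies in the ½γBN_γ term.
Surcharge term q·N_q = 12.304 × 33.296 = 409.68 kPa; self-weight term 0.5·γ·B·N_γ = 0.5 × 7.69 × 3.5 × 48 = 645.96 kPa.
q_ult = 409.68 + 645.96 = 1055.6 kPa.
q_net = 1055.6 − 12.304 = 1043.3 kPa.
q_all(net) = 1043.3 / 3 = 347.78 kPa.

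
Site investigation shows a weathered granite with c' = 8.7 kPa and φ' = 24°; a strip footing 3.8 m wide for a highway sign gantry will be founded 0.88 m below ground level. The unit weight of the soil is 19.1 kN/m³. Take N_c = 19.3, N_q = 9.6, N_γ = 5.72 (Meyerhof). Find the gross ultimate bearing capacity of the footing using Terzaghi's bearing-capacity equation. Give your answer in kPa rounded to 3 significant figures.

q = γ·D_f = 19.1 × 0.88 = 16.808 kPa.
c·N_c = 8.7 × 19.3 = 167.91 kPa
q·N_q = 16.808 × 9.6 = 161.36 kPa
0.5·γ·B·N_γ = 0.5 × 19.1 × 3.8 × 5.72 = 207.58 kPa
q_ult = 167.91 + 161.36 + 207.58 = 536.85 kPa.

q_ult ≈ 537 kPa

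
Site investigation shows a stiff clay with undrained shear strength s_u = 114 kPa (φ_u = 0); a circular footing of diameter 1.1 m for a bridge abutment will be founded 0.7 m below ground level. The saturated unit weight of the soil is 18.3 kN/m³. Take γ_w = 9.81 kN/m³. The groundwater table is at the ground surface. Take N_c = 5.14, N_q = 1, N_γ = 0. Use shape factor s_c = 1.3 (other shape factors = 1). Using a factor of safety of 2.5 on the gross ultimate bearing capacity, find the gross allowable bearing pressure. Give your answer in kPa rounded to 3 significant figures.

q_all ≈ 307 kPa

γ' = 18.3 − 9.81 = 8.49 kN/m³ (submerged throughout). q = 8.49 × 0.7 = 5.943 kPa.
c·N_c·s_c = 114 × 5.14 × 1.3 = 761.75 kPa
q·N_q = 5.943 × 1 = 5.943 kPa
q_ult = 761.75 + 5.943 = 767.69 kPa.
q_all = 767.69 / 2.5 = 307.08 kPa.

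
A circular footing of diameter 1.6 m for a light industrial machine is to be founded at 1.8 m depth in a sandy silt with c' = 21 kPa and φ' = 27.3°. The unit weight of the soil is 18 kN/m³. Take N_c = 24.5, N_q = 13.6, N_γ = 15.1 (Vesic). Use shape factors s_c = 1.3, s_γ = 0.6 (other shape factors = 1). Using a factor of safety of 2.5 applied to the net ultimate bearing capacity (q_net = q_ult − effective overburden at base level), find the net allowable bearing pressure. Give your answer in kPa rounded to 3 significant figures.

q_all(net) ≈ 483 kPa

Effective surcharge at the founding depth q = γ·D_f = 18 × 1.8 = 32.4 kPa.
q_ult = c·N_c·s_c + q·N_q + 0.5·γ·B·N_γ·s_γ
     = 21 × 24.5 × 1.3 + 32.4 × 13.6 + 0.5 × 18 × 1.6 × 15.1 × 0.6
     = 668.85 + 440.64 + 130.46 = 1240 kPa.
Net ultimate: q_net = 1240 − 32.4 = 1207.6 kPa.
q_all(net) = 1207.6 / 2.5 = 483.02 kPa.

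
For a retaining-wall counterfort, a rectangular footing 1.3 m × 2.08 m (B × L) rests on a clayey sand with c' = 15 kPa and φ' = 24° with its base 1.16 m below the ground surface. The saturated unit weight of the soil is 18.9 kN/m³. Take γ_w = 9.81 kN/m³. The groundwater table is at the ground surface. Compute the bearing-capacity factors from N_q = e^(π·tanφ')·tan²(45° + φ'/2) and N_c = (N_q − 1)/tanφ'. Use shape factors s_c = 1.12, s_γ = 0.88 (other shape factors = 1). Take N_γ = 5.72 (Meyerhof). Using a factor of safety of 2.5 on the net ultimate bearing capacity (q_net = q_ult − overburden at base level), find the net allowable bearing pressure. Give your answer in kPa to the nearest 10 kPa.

q_all(net) ≈ 180 kPa

N_q = e^(π·tan24°)·tan²(57°) = 9.6; N_c = (N_q − 1)/tanφ' = 19.32.
Water table at ground surface, so effective unit weight γ' = 18.9 − 9.81 = 9.09 kN/m³ is used throughout; overburden q = 9.09 × 1.16 = 10.544 kPa; the same γ' applies in the ½γBN_γ term.
Cohesion term c·N_c·s_c = 15 × 19.324 × 1.12 = 324.64 kPa; surcharge term q·N_q = 10.544 × 9.6034 = 101.26 kPa; self-weight term 0.5·γ·B·N_γ·s_γ = 0.5 × 9.09 × 1.3 × 5.72 × 0.88 = 29.741 kPa.
q_ult = 324.64 + 101.26 + 29.741 = 455.64 kPa.
q_net = 455.64 − 10.544 = 445.09 kPa.
q_all(net) = 445.09 / 2.5 = 178.04 kPa.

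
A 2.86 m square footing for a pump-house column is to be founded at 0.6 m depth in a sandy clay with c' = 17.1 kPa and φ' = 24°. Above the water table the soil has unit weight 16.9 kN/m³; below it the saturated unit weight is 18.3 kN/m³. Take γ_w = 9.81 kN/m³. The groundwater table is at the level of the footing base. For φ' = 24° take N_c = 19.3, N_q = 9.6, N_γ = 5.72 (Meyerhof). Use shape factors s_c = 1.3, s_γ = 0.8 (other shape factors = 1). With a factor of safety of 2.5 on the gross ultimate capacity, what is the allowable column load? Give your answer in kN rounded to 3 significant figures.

Overburden at base level: q = 16.9 × 0.6 = 10.14 kPa.
Below the base the soil is submerged, so the ½γBN_γ term uses γ' = 18.3 − 9.81 = 8.49 kN/m³.
Cohesion term c·N_c·s_c = 17.1 × 19.3 × 1.3 = 429.04 kPa; surcharge term q·N_q = 10.14 × 9.6 = 97.344 kPa; self-weight term 0.5·γ·B·N_γ·s_γ = 0.5 × 8.49 × 2.86 × 5.72 × 0.8 = 55.556 kPa.
q_ult = 429.04 + 97.344 + 55.556 = 581.94 kPa.
Gross allowable pressure q_all = 581.94 / 2.5 = 232.78 kPa.
Footing area = 8.1796 m², so allowable column load = 232.78 × 8.1796 = 1904 kN.

P_all ≈ 1900 kN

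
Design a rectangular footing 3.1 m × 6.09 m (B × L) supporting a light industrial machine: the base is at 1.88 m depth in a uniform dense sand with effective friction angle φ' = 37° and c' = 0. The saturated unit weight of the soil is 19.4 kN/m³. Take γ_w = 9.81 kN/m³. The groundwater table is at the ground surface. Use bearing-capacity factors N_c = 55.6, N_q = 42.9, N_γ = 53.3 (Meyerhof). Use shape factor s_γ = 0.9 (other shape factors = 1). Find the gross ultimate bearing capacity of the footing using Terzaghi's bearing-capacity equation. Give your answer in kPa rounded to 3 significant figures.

q_ult ≈ 1490 kPa

Water table at ground surface, so effective unit weight γ' = 19.4 − 9.81 = 9.59 kN/m³ is used throughout; overburden q = 9.59 × 1.88 = 18.029 kPa; the same γ' applies in the ½γBN_γ term.
Surcharge term q·N_q = 18.029 × 42.9 = 773.45 kPa; self-weight term 0.5·γ·B·N_γ·s_γ = 0.5 × 9.59 × 3.1 × 53.3 × 0.9 = 713.05 kPa.
q_ult = 773.45 + 713.05 = 1486.5 kPa.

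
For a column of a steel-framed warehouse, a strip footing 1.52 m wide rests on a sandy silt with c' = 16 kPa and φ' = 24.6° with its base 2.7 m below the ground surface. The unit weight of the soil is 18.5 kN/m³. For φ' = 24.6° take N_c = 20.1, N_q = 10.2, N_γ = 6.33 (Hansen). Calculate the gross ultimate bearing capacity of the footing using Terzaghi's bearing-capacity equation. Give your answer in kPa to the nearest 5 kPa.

q_ult ≈ 920 kPa

q = γ·D_f = 18.5 × 2.7 = 49.95 kPa.
c·N_c = 16 × 20.1 = 321.6 kPa
q·N_q = 49.95 × 10.2 = 509.49 kPa
0.5·γ·B·N_γ = 0.5 × 18.5 × 1.52 × 6.33 = 89 kPa
q_ult = 321.6 + 509.49 + 89 = 920.09 kPa.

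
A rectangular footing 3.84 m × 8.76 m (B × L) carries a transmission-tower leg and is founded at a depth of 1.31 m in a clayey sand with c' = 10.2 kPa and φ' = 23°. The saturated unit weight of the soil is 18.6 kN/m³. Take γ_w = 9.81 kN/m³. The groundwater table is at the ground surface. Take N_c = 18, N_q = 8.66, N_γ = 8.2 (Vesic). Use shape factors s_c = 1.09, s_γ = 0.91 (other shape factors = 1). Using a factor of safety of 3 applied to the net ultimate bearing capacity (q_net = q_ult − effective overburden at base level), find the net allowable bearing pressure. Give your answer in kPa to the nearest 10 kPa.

γ' = 18.6 − 9.81 = 8.79 kN/m³ (submerged throughout). q = 8.79 × 1.31 = 11.515 kPa; the same γ' applies in the ½γBN_γ term.
c·N_c·s_c = 10.2 × 18 × 1.09 = 200.12 kPa
q·N_q = 11.515 × 8.66 = 99.719 kPa
0.5·γ·B·N_γ·s_γ = 0.5 × 8.79 × 3.84 × 8.2 × 0.91 = 125.93 kPa
q_ult = 200.12 + 99.719 + 125.93 = 425.78 kPa.
Net ultimate: q_net = 425.78 − 11.515 = 414.26 kPa.
q_all(net) = 414.26 / 3 = 138.09 kPa.

q_all(net) ≈ 140 kPa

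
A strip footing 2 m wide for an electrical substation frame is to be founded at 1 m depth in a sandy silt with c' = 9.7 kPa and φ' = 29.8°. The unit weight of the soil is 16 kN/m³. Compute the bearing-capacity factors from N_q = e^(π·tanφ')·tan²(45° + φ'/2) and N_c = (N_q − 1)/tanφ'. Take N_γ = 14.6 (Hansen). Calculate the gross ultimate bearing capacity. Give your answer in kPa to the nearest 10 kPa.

q_ult ≈ 810 kPa

tan29.8° = 0.5727, so N_q = e^(π×0.5727)·tan²(59.9°) = 6.045 × 2.976 = 17.99.
N_c = (17.99 − 1)/tan29.8° = 29.66.
q = γ·D_f = 16 × 1 = 16 kPa.
c·N_c = 9.7 × 29.665 = 287.75 kPa
q·N_q = 16 × 17.989 = 287.83 kPa
0.5·γ·B·N_γ = 0.5 × 16 × 2 × 14.6 = 233.6 kPa
q_ult = 287.75 + 287.83 + 233.6 = 809.17 kPa.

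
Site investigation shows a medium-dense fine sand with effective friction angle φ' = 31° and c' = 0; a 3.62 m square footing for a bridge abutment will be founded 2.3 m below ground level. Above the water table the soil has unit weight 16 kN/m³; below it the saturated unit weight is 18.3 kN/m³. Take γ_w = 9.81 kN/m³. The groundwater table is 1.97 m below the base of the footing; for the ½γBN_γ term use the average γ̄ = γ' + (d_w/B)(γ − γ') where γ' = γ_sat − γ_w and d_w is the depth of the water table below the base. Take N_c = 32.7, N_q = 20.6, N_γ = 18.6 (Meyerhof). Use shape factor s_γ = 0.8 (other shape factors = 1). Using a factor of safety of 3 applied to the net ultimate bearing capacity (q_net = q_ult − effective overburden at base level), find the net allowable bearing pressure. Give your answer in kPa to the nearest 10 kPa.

q_all(net) ≈ 350 kPa

q = γ·D_f = 16 × 2.3 = 36.8 kPa.
γ' = 8.49 kN/m³; averaging over the depth B below the base, γ̄ = γ' + (d_w/B)(γ − γ') = 12.577 kN/m³.
q·N_q = 36.8 × 20.6 = 758.08 kPa
0.5·γ·B·N_γ·s_γ = 0.5 × 12.577 × 3.62 × 18.6 × 0.8 = 338.73 kPa
q_ult = 758.08 + 338.73 = 1096.8 kPa.
Net ultimate: q_net = 1096.8 − 36.8 = 1060 kPa.
q_all(net) = 1060 / 3 = 353.34 kPa.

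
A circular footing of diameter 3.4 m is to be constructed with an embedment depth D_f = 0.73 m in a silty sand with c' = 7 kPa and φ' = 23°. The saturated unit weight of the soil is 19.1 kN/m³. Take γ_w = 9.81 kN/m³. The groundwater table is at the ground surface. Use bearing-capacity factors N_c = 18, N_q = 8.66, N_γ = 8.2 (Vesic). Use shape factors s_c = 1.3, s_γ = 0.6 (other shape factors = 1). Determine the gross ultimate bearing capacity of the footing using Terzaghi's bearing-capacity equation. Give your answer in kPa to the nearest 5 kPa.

With the water table at the surface the whole profile is submerged: γ' = 19.1 − 9.81 = 9.29 kN/m³, so q = γ'·D_f = 6.7817 kPa; the same γ' applies in the ½γBN_γ term.
q_ult = c·N_c·s_c + q·N_q + 0.5·γ·B·N_γ·s_γ
     = 7 × 18 × 1.3 + 6.7817 × 8.66 + 0.5 × 9.29 × 3.4 × 8.2 × 0.6
     = 163.8 + 58.73 + 77.702 = 300.23 kPa.

q_ult ≈ 300 kPa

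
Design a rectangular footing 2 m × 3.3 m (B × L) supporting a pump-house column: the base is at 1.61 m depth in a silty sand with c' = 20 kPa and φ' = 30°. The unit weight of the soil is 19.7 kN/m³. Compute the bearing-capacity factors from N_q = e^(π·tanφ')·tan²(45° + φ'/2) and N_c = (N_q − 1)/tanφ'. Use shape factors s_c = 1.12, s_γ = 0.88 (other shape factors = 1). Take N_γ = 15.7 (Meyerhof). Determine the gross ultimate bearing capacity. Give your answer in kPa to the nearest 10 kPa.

q_ult ≈ 1530 kPa

tan30° = 0.5774, so N_q = e^(π×0.5774)·tan²(60°) = 6.134 × 3.0 = 18.4.
N_c = (18.4 − 1)/tan30° = 30.14.
Overburden at base level: q = 19.7 × 1.61 = 31.717 kPa.
Cohesion term c·N_c·s_c = 20 × 30.14 × 1.12 = 675.13 kPa; surcharge term q·N_q = 31.717 × 18.401 = 583.63 kPa; self-weight term 0.5·γ·B·N_γ·s_γ = 0.5 × 19.7 × 2 × 15.7 × 0.88 = 272.18 kPa.
q_ult = 675.13 + 583.63 + 272.18 = 1530.9 kPa.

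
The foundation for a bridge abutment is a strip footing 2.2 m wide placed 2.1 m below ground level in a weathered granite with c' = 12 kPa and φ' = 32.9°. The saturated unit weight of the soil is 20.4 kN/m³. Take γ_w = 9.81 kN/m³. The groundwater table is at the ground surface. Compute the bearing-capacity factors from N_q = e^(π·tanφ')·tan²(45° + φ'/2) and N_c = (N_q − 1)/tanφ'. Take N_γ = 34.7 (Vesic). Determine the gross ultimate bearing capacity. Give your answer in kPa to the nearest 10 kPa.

tan32.9° = 0.6469, so N_q = e^(π×0.6469)·tan²(61.45°) = 7.632 × 3.378 = 25.78.
N_c = (25.78 − 1)/tan32.9° = 38.31.
With the water table at the surface the whole profile is submerged: γ' = 20.4 − 9.81 = 10.59 kN/m³, so q = γ'·D_f = 22.239 kPa; the same γ' applies in the ½γBN_γ term.
q_ult = c·N_c + q·N_q + 0.5·γ·B·N_γ
     = 12 × 38.307 + 22.239 × 25.782 + 0.5 × 10.59 × 2.2 × 34.7
     = 459.69 + 573.37 + 404.22 = 1437.3 kPa.

q_ult ≈ 1440 kPa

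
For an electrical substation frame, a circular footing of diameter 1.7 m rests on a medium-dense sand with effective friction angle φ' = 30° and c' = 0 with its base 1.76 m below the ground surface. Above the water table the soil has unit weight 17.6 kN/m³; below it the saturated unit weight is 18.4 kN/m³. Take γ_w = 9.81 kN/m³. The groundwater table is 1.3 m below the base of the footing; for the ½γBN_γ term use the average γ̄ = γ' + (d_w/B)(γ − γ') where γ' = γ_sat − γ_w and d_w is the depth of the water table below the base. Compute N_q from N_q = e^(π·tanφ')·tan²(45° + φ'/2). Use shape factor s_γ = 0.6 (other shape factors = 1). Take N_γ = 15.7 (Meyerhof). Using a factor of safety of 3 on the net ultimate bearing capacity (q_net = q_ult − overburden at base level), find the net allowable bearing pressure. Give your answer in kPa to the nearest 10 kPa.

N_q = e^(π·tan30°)·tan²(60°) = 18.4.
Overburden at base level: q = 17.6 × 1.76 = 30.976 kPa.
The water table is 1.3 m below the base (< B = 1.7 m), so the ½γBN_γ term uses γ̄ = γ' + (d_w/B)(γ − γ') = 8.59 + (1.3/1.7)(17.6 − 8.59) = 15.48 kN/m³.
Surcharge term q·N_q = 30.976 × 18.401 = 569.99 kPa; self-weight term 0.5·γ·B·N_γ·s_γ = 0.5 × 15.48 × 1.7 × 15.7 × 0.6 = 123.95 kPa.
q_ult = 569.99 + 123.95 = 693.94 kPa.
q_net = 693.94 − 30.976 = 662.97 kPa.
q_all(net) = 662.97 / 3 = 220.99 kPa.

q_all(net) ≈ 220 kPa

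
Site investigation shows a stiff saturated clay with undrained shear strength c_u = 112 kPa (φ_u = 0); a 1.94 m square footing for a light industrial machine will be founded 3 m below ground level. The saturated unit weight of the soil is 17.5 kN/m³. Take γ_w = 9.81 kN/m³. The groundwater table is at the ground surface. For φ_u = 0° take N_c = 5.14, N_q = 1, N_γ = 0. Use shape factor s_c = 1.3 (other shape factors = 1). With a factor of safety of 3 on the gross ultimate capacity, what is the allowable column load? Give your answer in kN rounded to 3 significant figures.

Water table at ground surface, so effective unit weight γ' = 17.5 − 9.81 = 7.69 kN/m³ is used throughout; overburden q = 7.69 × 3 = 23.07 kPa.
Cohesion term c·N_c·s_c = 112 × 5.14 × 1.3 = 748.38 kPa; surcharge term q·N_q = 23.07 × 1 = 23.07 kPa.
q_ult = 748.38 + 23.07 = 771.45 kPa.
Gross allowable pressure q_all = 771.45 / 3 = 257.15 kPa.
Footing area = 3.7636 m², so allowable column load = 257.15 × 3.7636 = 967.81 kN.

P_all ≈ 968 kN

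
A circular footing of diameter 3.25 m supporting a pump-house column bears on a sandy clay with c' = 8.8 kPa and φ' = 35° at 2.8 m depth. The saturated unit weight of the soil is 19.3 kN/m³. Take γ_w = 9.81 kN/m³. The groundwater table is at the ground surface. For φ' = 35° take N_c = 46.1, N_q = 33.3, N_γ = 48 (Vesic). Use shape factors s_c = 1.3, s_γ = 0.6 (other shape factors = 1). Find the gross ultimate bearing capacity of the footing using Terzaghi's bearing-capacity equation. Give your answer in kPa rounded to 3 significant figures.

Water table at ground surface, so effective unit weight γ' = 19.3 − 9.81 = 9.49 kN/m³ is used throughout; overburden q = 9.49 × 2.8 = 26.572 kPa; the same γ' applies in the ½γBN_γ term.
Cohesion term c·N_c·s_c = 8.8 × 46.1 × 1.3 = 527.38 kPa; surcharge term q·N_q = 26.572 × 33.3 = 884.85 kPa; self-weight term 0.5·γ·B·N_γ·s_γ = 0.5 × 9.49 × 3.25 × 48 × 0.6 = 444.13 kPa.
q_ult = 527.38 + 884.85 + 444.13 = 1856.4 kPa.

q_ult ≈ 1860 kPa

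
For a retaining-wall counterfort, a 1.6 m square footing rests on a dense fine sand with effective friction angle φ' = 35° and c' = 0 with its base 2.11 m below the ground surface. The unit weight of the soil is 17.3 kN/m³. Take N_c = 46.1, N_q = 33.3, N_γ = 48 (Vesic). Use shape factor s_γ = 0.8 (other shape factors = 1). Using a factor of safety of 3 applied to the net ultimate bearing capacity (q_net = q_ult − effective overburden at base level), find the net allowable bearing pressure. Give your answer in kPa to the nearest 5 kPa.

Overburden at base level: q = 17.3 × 2.11 = 36.503 kPa.
Surcharge term q·N_q = 36.503 × 33.3 = 1215.5 kPa; self-weight term 0.5·γ·B·N_γ·s_γ = 0.5 × 17.3 × 1.6 × 48 × 0.8 = 531.46 kPa.
q_ult = 1215.5 + 531.46 = 1747 kPa.
Net ultimate: q_net = 1747 − 36.503 = 1710.5 kPa.
q_all(net) = 1710.5 / 3 = 570.17 kPa.

q_all(net) ≈ 570 kPa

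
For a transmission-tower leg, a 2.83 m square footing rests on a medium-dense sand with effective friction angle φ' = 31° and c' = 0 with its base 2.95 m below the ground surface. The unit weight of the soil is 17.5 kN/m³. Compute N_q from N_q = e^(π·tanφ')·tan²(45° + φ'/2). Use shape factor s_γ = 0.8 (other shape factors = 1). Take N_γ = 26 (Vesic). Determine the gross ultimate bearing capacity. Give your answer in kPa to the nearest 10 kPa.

q_ult ≈ 1580 kPa

tan31° = 0.6009, so N_q = e^(π×0.6009)·tan²(60.5°) = 6.604 × 3.124 = 20.63.
Overburden at base level: q = 17.5 × 2.95 = 51.625 kPa.
Surcharge term q·N_q = 51.625 × 20.631 = 1065.1 kPa; self-weight term 0.5·γ·B·N_γ·s_γ = 0.5 × 17.5 × 2.83 × 26 × 0.8 = 515.06 kPa.
q_ult = 1065.1 + 515.06 = 1580.1 kPa.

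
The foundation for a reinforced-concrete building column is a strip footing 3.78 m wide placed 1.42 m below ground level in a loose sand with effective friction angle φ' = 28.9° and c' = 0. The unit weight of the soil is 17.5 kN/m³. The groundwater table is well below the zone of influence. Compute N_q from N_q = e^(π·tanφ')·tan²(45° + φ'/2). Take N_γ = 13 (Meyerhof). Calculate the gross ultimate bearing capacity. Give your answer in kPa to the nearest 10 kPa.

q_ult ≈ 830 kPa

tan28.9° = 0.552, so N_q = e^(π×0.552)·tan²(59.45°) = 5.665 × 2.871 = 16.26.
Overburden at base level: q = 17.5 × 1.42 = 24.85 kPa.
Surcharge term q·N_q = 24.85 × 16.261 = 404.09 kPa; self-weight term 0.5·γ·B·N_γ = 0.5 × 17.5 × 3.78 × 13 = 429.97 kPa.
q_ult = 404.09 + 429.97 = 834.06 kPa.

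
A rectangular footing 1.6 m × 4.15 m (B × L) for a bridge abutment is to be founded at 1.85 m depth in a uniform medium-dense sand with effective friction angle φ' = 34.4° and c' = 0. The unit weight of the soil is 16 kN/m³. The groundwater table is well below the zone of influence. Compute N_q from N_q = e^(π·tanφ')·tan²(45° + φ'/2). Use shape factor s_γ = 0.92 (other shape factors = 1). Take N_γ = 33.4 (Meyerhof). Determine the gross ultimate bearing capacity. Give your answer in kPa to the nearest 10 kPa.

tan34.4° = 0.6847, so N_q = e^(π×0.6847)·tan²(62.2°) = 8.594 × 3.597 = 30.92.
q = γ·D_f = 16 × 1.85 = 29.6 kPa.
q·N_q = 29.6 × 30.917 = 915.13 kPa
0.5·γ·B·N_γ·s_γ = 0.5 × 16 × 1.6 × 33.4 × 0.92 = 393.32 kPa
q_ult = 915.13 + 393.32 = 1308.4 kPa.

q_ult ≈ 1310 kPa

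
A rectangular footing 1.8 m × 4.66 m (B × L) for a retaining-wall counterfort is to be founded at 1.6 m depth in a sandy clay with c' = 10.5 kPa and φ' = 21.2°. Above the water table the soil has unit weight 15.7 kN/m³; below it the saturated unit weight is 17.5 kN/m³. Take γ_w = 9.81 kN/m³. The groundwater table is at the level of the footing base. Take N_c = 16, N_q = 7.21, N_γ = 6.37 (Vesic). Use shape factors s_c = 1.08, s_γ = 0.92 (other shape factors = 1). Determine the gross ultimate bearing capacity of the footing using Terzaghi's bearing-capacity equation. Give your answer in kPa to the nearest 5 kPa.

Effective surcharge at the founding depth q = γ·D_f = 15.7 × 1.6 = 25.12 kPa.
The water table coincides with the base, so in the self-weight term γ → γ' = 7.69 kN/m³.
q_ult = c·N_c·s_c + q·N_q + 0.5·γ·B·N_γ·s_γ
     = 10.5 × 16 × 1.08 + 25.12 × 7.21 + 0.5 × 7.69 × 1.8 × 6.37 × 0.92
     = 181.44 + 181.12 + 40.56 = 403.12 kPa.

q_ult ≈ 405 kPa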